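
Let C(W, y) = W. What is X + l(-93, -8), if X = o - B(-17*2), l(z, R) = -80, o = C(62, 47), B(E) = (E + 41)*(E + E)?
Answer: 458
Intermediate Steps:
B(E) = 2*E*(41 + E) (B(E) = (41 + E)*(2*E) = 2*E*(41 + E))
o = 62
X = 538 (X = 62 - 2*(-17*2)*(41 - 17*2) = 62 - 2*(-34)*(41 - 34) = 62 - 2*(-34)*7 = 62 - 1*(-476) = 62 + 476 = 538)
X + l(-93, -8) = 538 - 80 = 458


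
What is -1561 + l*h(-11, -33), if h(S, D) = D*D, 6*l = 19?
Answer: 3775/2 ≈ 1887.5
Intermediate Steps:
l = 19/6 (l = (1/6)*19 = 19/6 ≈ 3.1667)
h(S, D) = D**2
-1561 + l*h(-11, -33) = -1561 + (19/6)*(-33)**2 = -1561 + (19/6)*1089 = -1561 + 6897/2 = 3775/2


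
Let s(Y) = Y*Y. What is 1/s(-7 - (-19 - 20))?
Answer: 1/1024 ≈ 0.00097656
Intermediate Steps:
s(Y) = Y²
1/s(-7 - (-19 - 20)) = 1/((-7 - (-19 - 20))²) = 1/((-7 - 1*(-39))²) = 1/((-7 + 39)²) = 1/(32²) = 1/1024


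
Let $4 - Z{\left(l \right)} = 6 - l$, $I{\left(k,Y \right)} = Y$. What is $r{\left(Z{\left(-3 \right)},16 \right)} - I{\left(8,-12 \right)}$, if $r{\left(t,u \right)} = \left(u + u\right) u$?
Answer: $524$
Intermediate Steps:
$Z{\left(l \right)} = -2 + l$ ($Z{\left(l \right)} = 4 - \left(6 - l\right) = 4 + \left(-6 + l\right) = -2 + l$)
$r{\left(t,u \right)} = 2 u^{2}$ ($r{\left(t,u \right)} = 2 u u = 2 u^{2}$)
$r{\left(Z{\left(-3 \right)},16 \right)} - I{\left(8,-12 \right)} = 2 \cdot 16^{2} - -12 = 2 \cdot 256 + 12 = 512 + 12 = 524$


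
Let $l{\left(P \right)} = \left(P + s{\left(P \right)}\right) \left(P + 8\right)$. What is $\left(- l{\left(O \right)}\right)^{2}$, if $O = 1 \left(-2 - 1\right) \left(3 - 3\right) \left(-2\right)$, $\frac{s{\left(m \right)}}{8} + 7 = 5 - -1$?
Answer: $4096$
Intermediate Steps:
$s{\left(m \right)} = -8$ ($s{\left(m \right)} = -56 + 8 \left(5 - -1\right) = -56 + 8 \left(5 + 1\right) = -56 + 8 \cdot 6 = -56 + 48 = -8$)
$O = 0$ ($O = 1 \left(\left(-3\right) 0\right) \left(-2\right) = 1 \cdot 0 \left(-2\right) = 0 \left(-2\right) = 0$)
$l{\left(P \right)} = \left(-8 + P\right) \left(8 + P\right)$ ($l{\left(P \right)} = \left(P - 8\right) \left(P + 8\right) = \left(-8 + P\right) \left(8 + P\right)$)
$\left(- l{\left(O \right)}\right)^{2} = \left(- (-64 + 0^{2})\right)^{2} = \left(- (-64 + 0)\right)^{2} = \left(\left(-1\right) \left(-64\right)\right)^{2} = 64^{2} = 4096$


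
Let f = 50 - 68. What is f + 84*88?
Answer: 7374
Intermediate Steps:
f = -18
f + 84*88 = -18 + 84*88 = -18 + 7392 = 7374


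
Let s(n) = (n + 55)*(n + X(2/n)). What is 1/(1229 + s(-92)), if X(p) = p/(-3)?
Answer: 138/639317 ≈ 0.00021586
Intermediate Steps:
X(p) = -p/3 (X(p) = p*(-⅓) = -p/3)
s(n) = (55 + n)*(n - 2/(3*n)) (s(n) = (n + 55)*(n - 2/(3*n)) = (55 + n)*(n - 2/(3*n)))
1/(1229 + s(-92)) = 1/(1229 + (-⅔ + (-92)² + 55*(-92) - 110/3/(-92))) = 1/(1229 + (-⅔ + 8464 - 5060 - 110/3*(-1/92))) = 1/(1229 + (-⅔ + 8464 - 5060 + 55/138)) = 1/(1229 + 469715/138) = 1/(639317/138) = 138/639317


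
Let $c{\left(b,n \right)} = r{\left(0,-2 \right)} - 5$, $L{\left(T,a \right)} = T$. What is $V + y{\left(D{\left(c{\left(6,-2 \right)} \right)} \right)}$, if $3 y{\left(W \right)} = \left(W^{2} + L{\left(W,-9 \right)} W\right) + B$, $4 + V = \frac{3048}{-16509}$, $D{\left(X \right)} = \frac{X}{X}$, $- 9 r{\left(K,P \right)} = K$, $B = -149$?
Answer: $- \frac{292675}{5503} \approx -53.185$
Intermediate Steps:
$r{\left(K,P \right)} = - \frac{K}{9}$
$c{\left(b,n \right)} = -5$ ($c{\left(b,n \right)} = \left(- \frac{1}{9}\right) 0 - 5 = 0 - 5 = -5$)
$D{\left(X \right)} = 1$
$V = - \frac{23028}{5503}$ ($V = -4 + \frac{3048}{-16509} = -4 + 3048 \left(- \frac{1}{16509}\right) = -4 - \frac{1016}{5503} = - \frac{23028}{5503} \approx -4.1846$)
$y{\left(W \right)} = - \frac{149}{3} + \frac{2 W^{2}}{3}$ ($y{\left(W \right)} = \frac{\left(W^{2} + W W\right) - 149}{3} = \frac{\left(W^{2} + W^{2}\right) - 149}{3} = \frac{2 W^{2} - 149}{3} = \frac{-149 + 2 W^{2}}{3} = - \frac{149}{3} + \frac{2 W^{2}}{3}$)
$V + y{\left(D{\left(c{\left(6,-2 \right)} \right)} \right)} = - \frac{23028}{5503} - \left(\frac{149}{3} - \frac{2 \cdot 1^{2}}{3}\right) = - \frac{23028}{5503} + \left(- \frac{149}{3} + \frac{2}{3} \cdot 1\right) = - \frac{23028}{5503} + \left(- \frac{149}{3} + \frac{2}{3}\right) = - \frac{23028}{5503} - 49 = - \frac{292675}{5503}$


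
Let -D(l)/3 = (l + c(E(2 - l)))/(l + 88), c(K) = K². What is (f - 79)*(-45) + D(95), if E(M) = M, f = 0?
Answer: 208111/61 ≈ 3411.7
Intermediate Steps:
D(l) = -3*(l + (2 - l)²)/(88 + l) (D(l) = -3*(l + (2 - l)²)/(l + 88) = -3*(l + (2 - l)²)/(88 + l))
(f - 79)*(-45) + D(95) = (0 - 79)*(-45) + 3*(-4 - 1*95² + 3*95)/(88 + 95) = -79*(-45) + 3*(-4 - 1*9025 + 285)/183 = 3555 + 3*(1/183)*(-4 - 9025 + 285) = 3555 + 3*(1/183)*(-8744) = 3555 - 8744/61 = 208111/61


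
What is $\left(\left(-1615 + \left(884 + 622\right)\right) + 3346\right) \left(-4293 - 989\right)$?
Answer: $-17097834$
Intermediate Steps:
$\left(\left(-1615 + \left(884 + 622\right)\right) + 3346\right) \left(-4293 - 989\right) = \left(\left(-1615 + 1506\right) + 3346\right) \left(-5282\right) = \left(-109 + 3346\right) \left(-5282\right) = 3237 \left(-5282\right) = -17097834$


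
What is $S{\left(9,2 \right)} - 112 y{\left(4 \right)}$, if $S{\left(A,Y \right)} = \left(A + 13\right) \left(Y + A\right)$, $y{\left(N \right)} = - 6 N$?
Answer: $2930$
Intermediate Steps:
$S{\left(A,Y \right)} = \left(13 + A\right) \left(A + Y\right)$
$S{\left(9,2 \right)} - 112 y{\left(4 \right)} = \left(9^{2} + 13 \cdot 9 + 13 \cdot 2 + 9 \cdot 2\right) - 112 \left(\left(-6\right) 4\right) = \left(81 + 117 + 26 + 18\right) - -2688 = 242 + 2688 = 2930$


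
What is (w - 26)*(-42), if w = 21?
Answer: 210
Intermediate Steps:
(w - 26)*(-42) = (21 - 26)*(-42) = -5*(-42) = 210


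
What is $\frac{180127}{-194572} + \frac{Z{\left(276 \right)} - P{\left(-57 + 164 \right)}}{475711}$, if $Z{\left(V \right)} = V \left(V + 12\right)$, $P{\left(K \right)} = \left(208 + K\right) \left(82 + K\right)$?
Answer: $- \frac{81806100181}{92560040692} \approx -0.88382$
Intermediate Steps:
$P{\left(K \right)} = \left(82 + K\right) \left(208 + K\right)$
$Z{\left(V \right)} = V \left(12 + V\right)$
$\frac{180127}{-194572} + \frac{Z{\left(276 \right)} - P{\left(-57 + 164 \right)}}{475711} = \frac{180127}{-194572} + \frac{276 \left(12 + 276\right) - \left(17056 + \left(-57 + 164\right)^{2} + 290 \left(-57 + 164\right)\right)}{475711} = 180127 \left(- \frac{1}{194572}\right) + \left(276 \cdot 288 - \left(17056 + 107^{2} + 290 \cdot 107\right)\right) \frac{1}{475711} = - \frac{180127}{194572} + \left(79488 - \left(17056 + 11449 + 31030\right)\right) \frac{1}{475711} = - \frac{180127}{194572} + \left(79488 - 59535\right) \frac{1}{475711} = - \frac{180127}{194572} + 19953 \cdot \frac{1}{475711} = - \frac{180127}{194572} + \frac{19953}{475711} = - \frac{81806100181}{92560040692}$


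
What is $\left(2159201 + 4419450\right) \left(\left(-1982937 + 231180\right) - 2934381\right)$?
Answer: $-30828466439838$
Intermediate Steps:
$\left(2159201 + 4419450\right) \left(\left(-1982937 + 231180\right) - 2934381\right) = 6578651 \left(-1751757 - 2934381\right) = 6578651 \left(-4686138\right) = -30828466439838$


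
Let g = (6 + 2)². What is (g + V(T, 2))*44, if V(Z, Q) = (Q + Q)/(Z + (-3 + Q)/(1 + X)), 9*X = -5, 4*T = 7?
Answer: 2464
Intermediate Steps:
T = 7/4 (T = (¼)*7 = 7/4 ≈ 1.7500)
X = -5/9 (X = (⅑)*(-5) = -5/9 ≈ -0.55556)
V(Z, Q) = 2*Q/(-27/4 + Z + 9*Q/4) (V(Z, Q) = (Q + Q)/(Z + (-3 + Q)/(1 - 5/9)) = (2*Q)/(Z + (-3 + Q)/(4/9)) = (2*Q)/(Z + (-3 + Q)*(9/4)) = (2*Q)/(Z + (-27/4 + 9*Q/4)) = (2*Q)/(-27/4 + Z + 9*Q/4) = 2*Q/(-27/4 + Z + 9*Q/4))
g = 64 (g = 8² = 64)
(g + V(T, 2))*44 = (64 + 8*2/(-27 + 4*(7/4) + 9*2))*44 = (64 + 8*2/(-27 + 7 + 18))*44 = (64 + 8*2/(-2))*44 = (64 + 8*2*(-½))*44 = (64 - 8)*44 = 56*44 = 2464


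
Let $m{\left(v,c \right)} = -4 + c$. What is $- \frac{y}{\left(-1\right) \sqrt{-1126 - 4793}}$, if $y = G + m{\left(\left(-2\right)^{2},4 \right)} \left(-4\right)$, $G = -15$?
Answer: $\frac{5 i \sqrt{5919}}{1973} \approx 0.19497 i$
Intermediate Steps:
$y = -15$ ($y = -15 + \left(-4 + 4\right) \left(-4\right) = -15 + 0 \left(-4\right) = -15 + 0 = -15$)
$- \frac{y}{\left(-1\right) \sqrt{-1126 - 4793}} = - \frac{-15}{\left(-1\right) \sqrt{-1126 - 4793}} = - \frac{-15}{\left(-1\right) \sqrt{-5919}} = - \frac{-15}{\left(-1\right) i \sqrt{5919}} = - \left(-15\right) \frac{i \sqrt{5919}}{5919} = - \frac{\left(-5\right) i \sqrt{5919}}{1973} = \frac{5 i \sqrt{5919}}{1973}$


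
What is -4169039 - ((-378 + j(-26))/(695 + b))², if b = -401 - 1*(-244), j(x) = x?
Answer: -301675871883/72361 ≈ -4.1690e+6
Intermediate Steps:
b = -157 (b = -401 + 244 = -157)
-4169039 - ((-378 + j(-26))/(695 + b))² = -4169039 - ((-378 - 26)/(695 - 157))² = -4169039 - (-404/538)² = -4169039 - (-404*1/538)² = -4169039 - (-202/269)² = -4169039 - 1*40804/72361 = -4169039 - 40804/72361 = -301675871883/72361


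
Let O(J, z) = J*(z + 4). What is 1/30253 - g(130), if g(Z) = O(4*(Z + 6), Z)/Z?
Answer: -1102661279/1966445 ≈ -560.74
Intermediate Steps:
O(J, z) = J*(4 + z)
g(Z) = (4 + Z)*(24 + 4*Z)/Z (g(Z) = ((4*(Z + 6))*(4 + Z))/Z = ((4*(6 + Z))*(4 + Z))/Z = ((24 + 4*Z)*(4 + Z))/Z = ((4 + Z)*(24 + 4*Z))/Z = (4 + Z)*(24 + 4*Z)/Z)
1/30253 - g(130) = 1/30253 - (40 + 4*130 + 96/130) = 1/30253 - (40 + 520 + 96*(1/130)) = 1/30253 - (40 + 520 + 48/65) = 1/30253 - 1*36448/65 = 1/30253 - 36448/65 = -1102661279/1966445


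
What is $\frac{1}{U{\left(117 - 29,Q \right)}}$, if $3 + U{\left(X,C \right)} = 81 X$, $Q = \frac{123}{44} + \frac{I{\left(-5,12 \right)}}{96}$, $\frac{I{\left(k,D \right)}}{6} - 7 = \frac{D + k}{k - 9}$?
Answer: $\frac{1}{7125} \approx 0.00014035$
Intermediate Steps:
$I{\left(k,D \right)} = 42 + \frac{6 \left(D + k\right)}{-9 + k}$ ($I{\left(k,D \right)} = 42 + 6 \frac{D + k}{k - 9} = 42 + 6 \frac{D + k}{-9 + k} = 42 + \frac{6 \left(D + k\right)}{-9 + k}$)
$Q = \frac{1127}{352}$ ($Q = \frac{123}{44} + \frac{6 \frac{1}{-9 - 5} \left(-63 + 12 + 8 \left(-5\right)\right)}{96} = 123 \cdot \frac{1}{44} + \frac{6 \left(-63 + 12 - 40\right)}{-14} \cdot \frac{1}{96} = \frac{123}{44} + 6 \left(- \frac{1}{14}\right) \left(-91\right) \frac{1}{96} = \frac{123}{44} + 39 \cdot \frac{1}{96} = \frac{123}{44} + \frac{13}{32} = \frac{1127}{352} \approx 3.2017$)
$U{\left(X,C \right)} = -3 + 81 X$
$\frac{1}{U{\left(117 - 29,Q \right)}} = \frac{1}{-3 + 81 \left(117 - 29\right)} = \frac{1}{-3 + 81 \cdot 88} = \frac{1}{-3 + 7128} = \frac{1}{7125}$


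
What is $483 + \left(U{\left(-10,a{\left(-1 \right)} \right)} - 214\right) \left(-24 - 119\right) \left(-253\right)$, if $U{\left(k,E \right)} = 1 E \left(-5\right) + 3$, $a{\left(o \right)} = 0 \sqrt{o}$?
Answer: $-7633286$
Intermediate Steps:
$a{\left(o \right)} = 0$
$U{\left(k,E \right)} = 3 - 5 E$ ($U{\left(k,E \right)} = E \left(-5\right) + 3 = - 5 E + 3 = 3 - 5 E$)
$483 + \left(U{\left(-10,a{\left(-1 \right)} \right)} - 214\right) \left(-24 - 119\right) \left(-253\right) = 483 + \left(\left(3 - 0\right) - 214\right) \left(-24 - 119\right) \left(-253\right) = 483 + \left(\left(3 + 0\right) - 214\right) \left(-143\right) \left(-253\right) = 483 + \left(3 - 214\right) \left(-143\right) \left(-253\right) = 483 + \left(-211\right) \left(-143\right) \left(-253\right) = 483 + 30173 \left(-253\right) = 483 - 7633769 = -7633286$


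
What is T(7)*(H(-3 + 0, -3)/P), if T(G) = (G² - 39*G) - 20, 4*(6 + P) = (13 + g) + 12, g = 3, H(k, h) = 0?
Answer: 0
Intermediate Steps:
P = 1 (P = -6 + ((13 + 3) + 12)/4 = -6 + (16 + 12)/4 = -6 + (¼)*28 = -6 + 7 = 1)
T(G) = -20 + G² - 39*G
T(7)*(H(-3 + 0, -3)/P) = (-20 + 7² - 39*7)*(0/1) = (-20 + 49 - 273)*(0*1) = -244*0 = 0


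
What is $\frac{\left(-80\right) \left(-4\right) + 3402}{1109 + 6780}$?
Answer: $\frac{3722}{7889} \approx 0.4718$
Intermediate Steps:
$\frac{\left(-80\right) \left(-4\right) + 3402}{1109 + 6780} = \frac{320 + 3402}{7889} = 3722 \cdot \frac{1}{7889} = \frac{3722}{7889}$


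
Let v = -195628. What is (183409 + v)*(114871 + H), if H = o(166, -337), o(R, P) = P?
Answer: -1399490946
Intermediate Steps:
H = -337
(183409 + v)*(114871 + H) = (183409 - 195628)*(114871 - 337) = -12219*114534 = -1399490946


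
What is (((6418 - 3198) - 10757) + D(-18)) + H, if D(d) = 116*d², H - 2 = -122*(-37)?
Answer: 34563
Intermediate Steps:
H = 4516 (H = 2 - 122*(-37) = 2 + 4514 = 4516)
(((6418 - 3198) - 10757) + D(-18)) + H = (((6418 - 3198) - 10757) + 116*(-18)²) + 4516 = ((3220 - 10757) + 116*324) + 4516 = (-7537 + 37584) + 4516 = 30047 + 4516 = 34563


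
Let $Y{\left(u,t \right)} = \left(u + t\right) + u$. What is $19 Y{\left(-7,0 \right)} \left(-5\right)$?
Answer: $1330$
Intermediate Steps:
$Y{\left(u,t \right)} = t + 2 u$ ($Y{\left(u,t \right)} = \left(t + u\right) + u = t + 2 u$)
$19 Y{\left(-7,0 \right)} \left(-5\right) = 19 \left(0 + 2 \left(-7\right)\right) \left(-5\right) = 19 \left(0 - 14\right) \left(-5\right) = 19 \left(-14\right) \left(-5\right) = \left(-266\right) \left(-5\right) = 1330$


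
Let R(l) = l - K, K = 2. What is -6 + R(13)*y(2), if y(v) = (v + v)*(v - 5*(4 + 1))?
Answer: -1018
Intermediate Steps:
R(l) = -2 + l (R(l) = l - 1*2 = l - 2 = -2 + l)
y(v) = 2*v*(-25 + v) (y(v) = (2*v)*(v - 5*5) = (2*v)*(v - 25) = (2*v)*(-25 + v) = 2*v*(-25 + v))
-6 + R(13)*y(2) = -6 + (-2 + 13)*(2*2*(-25 + 2)) = -6 + 11*(2*2*(-23)) = -6 + 11*(-92) = -6 - 1012 = -1018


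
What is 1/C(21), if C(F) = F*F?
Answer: 1/441 ≈ 0.0022676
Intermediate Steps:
C(F) = F**2
1/C(21) = 1/(21**2) = 1/441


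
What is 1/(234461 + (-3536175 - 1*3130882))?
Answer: -1/6432596 ≈ -1.5546e-7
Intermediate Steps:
1/(234461 + (-3536175 - 1*3130882)) = 1/(234461 + (-3536175 - 3130882)) = 1/(234461 - 6667057) = 1/(-6432596) = -1/6432596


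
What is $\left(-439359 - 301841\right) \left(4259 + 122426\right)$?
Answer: $-93898922000$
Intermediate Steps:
$\left(-439359 - 301841\right) \left(4259 + 122426\right) = \left(-741200\right) 126685 = -93898922000$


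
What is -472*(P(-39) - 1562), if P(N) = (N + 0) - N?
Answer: 737264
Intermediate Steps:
P(N) = 0 (P(N) = N - N = 0)
-472*(P(-39) - 1562) = -472*(0 - 1562) = -472*(-1562) = 737264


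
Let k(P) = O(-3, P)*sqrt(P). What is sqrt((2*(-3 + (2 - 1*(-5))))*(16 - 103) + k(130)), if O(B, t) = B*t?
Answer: sqrt(-696 - 390*sqrt(130)) ≈ 71.713*I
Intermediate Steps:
k(P) = -3*P**(3/2) (k(P) = (-3*P)*sqrt(P) = -3*P**(3/2))
sqrt((2*(-3 + (2 - 1*(-5))))*(16 - 103) + k(130)) = sqrt((2*(-3 + (2 - 1*(-5))))*(16 - 103) - 390*sqrt(130)) = sqrt((2*(-3 + (2 + 5)))*(-87) - 390*sqrt(130)) = sqrt((2*(-3 + 7))*(-87) - 390*sqrt(130)) = sqrt((2*4)*(-87) - 390*sqrt(130)) = sqrt(8*(-87) - 390*sqrt(130)) = sqrt(-696 - 390*sqrt(130))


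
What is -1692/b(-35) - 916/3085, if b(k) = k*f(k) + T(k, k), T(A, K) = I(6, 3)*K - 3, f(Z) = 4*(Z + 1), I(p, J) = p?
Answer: -9384872/14027495 ≈ -0.66903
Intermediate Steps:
f(Z) = 4 + 4*Z (f(Z) = 4*(1 + Z) = 4 + 4*Z)
T(A, K) = -3 + 6*K (T(A, K) = 6*K - 3 = -3 + 6*K)
b(k) = -3 + 6*k + k*(4 + 4*k) (b(k) = k*(4 + 4*k) + (-3 + 6*k) = -3 + 6*k + k*(4 + 4*k))
-1692/b(-35) - 916/3085 = -1692/(-3 + 4*(-35)**2 + 10*(-35)) - 916/3085 = -1692/(-3 + 4*1225 - 350) - 916*1/3085 = -1692/(-3 + 4900 - 350) - 916/3085 = -1692/4547 - 916/3085 = -9384872/14027495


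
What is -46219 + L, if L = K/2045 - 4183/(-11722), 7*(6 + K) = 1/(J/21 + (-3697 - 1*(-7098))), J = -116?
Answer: -79000935273645969/1709287094450 ≈ -46219.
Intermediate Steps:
K = -427827/71305 (K = -6 + 1/(7*(-116/21 + (-3697 - 1*(-7098)))) = -6 + 1/(7*(-116*1/21 + (-3697 + 7098))) = -6 + 1/(7*(-116/21 + 3401)) = -6 + 1/(7*(71305/21)) = -6 + (1/7)*(21/71305) = -6 + 3/71305 = -427827/71305 ≈ -6.0000)
L = 604944738581/1709287094450 (L = -427827/71305/2045 - 4183/(-11722) = -427827/71305*1/2045 - 4183*(-1/11722) = -427827/145818725 + 4183/11722 = 604944738581/1709287094450 ≈ 0.35392)
-46219 + L = -46219 + 604944738581/1709287094450 = -79000935273645969/1709287094450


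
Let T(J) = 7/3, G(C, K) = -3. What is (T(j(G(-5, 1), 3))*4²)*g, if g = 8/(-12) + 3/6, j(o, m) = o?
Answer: -56/9 ≈ -6.2222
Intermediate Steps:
T(J) = 7/3 (T(J) = 7*(⅓) = 7/3)
g = -⅙ (g = 8*(-1/12) + 3*(⅙) = -⅔ + ½ = -⅙ ≈ -0.16667)
(T(j(G(-5, 1), 3))*4²)*g = ((7/3)*4²)*(-⅙) = ((7/3)*16)*(-⅙) = (112/3)*(-⅙) = -56/9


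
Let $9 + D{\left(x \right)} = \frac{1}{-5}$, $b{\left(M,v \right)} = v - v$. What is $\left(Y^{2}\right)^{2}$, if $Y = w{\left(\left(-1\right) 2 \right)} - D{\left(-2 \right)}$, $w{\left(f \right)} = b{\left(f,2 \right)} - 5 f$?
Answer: $\frac{84934656}{625} \approx 1.359 \cdot 10^{5}$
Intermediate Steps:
$b{\left(M,v \right)} = 0$
$D{\left(x \right)} = - \frac{46}{5}$ ($D{\left(x \right)} = -9 + \frac{1}{-5} = -9 - \frac{1}{5} = - \frac{46}{5}$)
$w{\left(f \right)} = - 5 f$ ($w{\left(f \right)} = 0 - 5 f = - 5 f$)
$Y = \frac{96}{5}$ ($Y = - 5 \left(\left(-1\right) 2\right) - - \frac{46}{5} = \left(-5\right) \left(-2\right) + \frac{46}{5} = 10 + \frac{46}{5} = \frac{96}{5} \approx 19.2$)
$\left(Y^{2}\right)^{2} = \left(\left(\frac{96}{5}\right)^{2}\right)^{2} = \left(\frac{9216}{25}\right)^{2} = \frac{84934656}{625}$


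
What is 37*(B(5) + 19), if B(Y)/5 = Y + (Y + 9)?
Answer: 4218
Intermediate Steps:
B(Y) = 45 + 10*Y (B(Y) = 5*(Y + (Y + 9)) = 5*(Y + (9 + Y)) = 5*(9 + 2*Y) = 45 + 10*Y)
37*(B(5) + 19) = 37*((45 + 10*5) + 19) = 37*((45 + 50) + 19) = 37*(95 + 19) = 37*114 = 4218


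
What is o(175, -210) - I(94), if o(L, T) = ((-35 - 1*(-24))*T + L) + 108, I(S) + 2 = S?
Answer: 2501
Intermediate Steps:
I(S) = -2 + S
o(L, T) = 108 + L - 11*T (o(L, T) = ((-35 + 24)*T + L) + 108 = (-11*T + L) + 108 = (L - 11*T) + 108 = 108 + L - 11*T)
o(175, -210) - I(94) = (108 + 175 - 11*(-210)) - (-2 + 94) = (108 + 175 + 2310) - 1*92 = 2593 - 92 = 2501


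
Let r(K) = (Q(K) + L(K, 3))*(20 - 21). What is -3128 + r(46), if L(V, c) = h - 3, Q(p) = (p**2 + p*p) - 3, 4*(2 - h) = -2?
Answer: -14713/2 ≈ -7356.5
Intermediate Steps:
h = 5/2 (h = 2 - 1/4*(-2) = 2 + 1/2 = 5/2 ≈ 2.5000)
Q(p) = -3 + 2*p**2 (Q(p) = (p**2 + p**2) - 3 = 2*p**2 - 3 = -3 + 2*p**2)
L(V, c) = -1/2 (L(V, c) = 5/2 - 3 = -1/2)
r(K) = 7/2 - 2*K**2 (r(K) = ((-3 + 2*K**2) - 1/2)*(20 - 21) = (-7/2 + 2*K**2)*(-1) = 7/2 - 2*K**2)
-3128 + r(46) = -3128 + (7/2 - 2*46**2) = -3128 + (7/2 - 2*2116) = -3128 + (7/2 - 4232) = -3128 - 8457/2 = -14713/2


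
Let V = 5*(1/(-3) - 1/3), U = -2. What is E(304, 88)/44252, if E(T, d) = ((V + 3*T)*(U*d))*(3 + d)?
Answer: -839608/2553 ≈ -328.87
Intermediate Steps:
V = -10/3 (V = 5*(1*(-1/3) - 1*1/3) = 5*(-1/3 - 1/3) = 5*(-2/3) = -10/3 ≈ -3.3333)
E(T, d) = -2*d*(3 + d)*(-10/3 + 3*T) (E(T, d) = ((-10/3 + 3*T)*(-2*d))*(3 + d) = (-2*d*(-10/3 + 3*T))*(3 + d) = -2*d*(3 + d)*(-10/3 + 3*T))
E(304, 88)/44252 = ((2/3)*88*(30 - 27*304 + 10*88 - 9*304*88))/44252 = ((2/3)*88*(30 - 8208 + 880 - 240768))*(1/44252) = ((2/3)*88*(-248066))*(1/44252) = -43659616/3*1/44252 = -839608/2553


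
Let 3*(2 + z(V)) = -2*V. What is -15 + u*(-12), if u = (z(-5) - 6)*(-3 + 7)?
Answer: 209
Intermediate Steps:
z(V) = -2 - 2*V/3 (z(V) = -2 + (-2*V)/3 = -2 - 2*V/3)
u = -56/3 (u = ((-2 - ⅔*(-5)) - 6)*(-3 + 7) = ((-2 + 10/3) - 6)*4 = (4/3 - 6)*4 = -14/3*4 = -56/3 ≈ -18.667)
-15 + u*(-12) = -15 - 56/3*(-12) = -15 + 224 = 209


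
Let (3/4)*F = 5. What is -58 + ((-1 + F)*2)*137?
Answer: 4484/3 ≈ 1494.7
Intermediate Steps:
F = 20/3 (F = (4/3)*5 = 20/3 ≈ 6.6667)
-58 + ((-1 + F)*2)*137 = -58 + ((-1 + 20/3)*2)*137 = -58 + ((17/3)*2)*137 = -58 + (34/3)*137 = -58 + 4658/3 = 4484/3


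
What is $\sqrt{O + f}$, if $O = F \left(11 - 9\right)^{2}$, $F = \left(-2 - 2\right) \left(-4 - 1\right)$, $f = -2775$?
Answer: $7 i \sqrt{55} \approx 51.913 i$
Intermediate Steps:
$F = 20$ ($F = \left(-4\right) \left(-5\right) = 20$)
$O = 80$ ($O = 20 \left(11 - 9\right)^{2} = 20 \cdot 2^{2} = 20 \cdot 4 = 80$)
$\sqrt{O + f} = \sqrt{80 - 2775} = \sqrt{-2695} = 7 i \sqrt{55}$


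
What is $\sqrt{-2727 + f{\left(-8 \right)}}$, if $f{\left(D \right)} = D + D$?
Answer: $i \sqrt{2743} \approx 52.374 i$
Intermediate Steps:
$f{\left(D \right)} = 2 D$
$\sqrt{-2727 + f{\left(-8 \right)}} = \sqrt{-2727 + 2 \left(-8\right)} = \sqrt{-2727 - 16} = \sqrt{-2743} = i \sqrt{2743}$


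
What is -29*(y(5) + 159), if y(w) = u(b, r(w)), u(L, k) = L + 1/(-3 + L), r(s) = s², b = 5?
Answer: -9541/2 ≈ -4770.5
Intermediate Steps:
y(w) = 11/2 (y(w) = (1 + 5² - 3*5)/(-3 + 5) = (1 + 25 - 15)/2 = (½)*11 = 11/2)
-29*(y(5) + 159) = -29*(11/2 + 159) = -29*329/2 = -9541/2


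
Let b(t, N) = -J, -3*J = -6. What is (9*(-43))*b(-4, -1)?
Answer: 774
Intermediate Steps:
J = 2 (J = -1/3*(-6) = 2)
b(t, N) = -2 (b(t, N) = -1*2 = -2)
(9*(-43))*b(-4, -1) = (9*(-43))*(-2) = -387*(-2) = 774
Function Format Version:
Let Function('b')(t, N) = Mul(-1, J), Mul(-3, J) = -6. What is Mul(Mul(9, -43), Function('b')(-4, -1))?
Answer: 774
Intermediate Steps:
J = 2 (J = Mul(Rational(-1, 3), -6) = 2)
Function('b')(t, N) = -2 (Function('b')(t, N) = Mul(-1, 2) = -2)
Mul(Mul(9, -43), Function('b')(-4, -1)) = Mul(Mul(9, -43), -2) = Mul(-387, -2) = 774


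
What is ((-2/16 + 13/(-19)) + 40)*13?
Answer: 77441/152 ≈ 509.48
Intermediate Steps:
((-2/16 + 13/(-19)) + 40)*13 = ((-2*1/16 + 13*(-1/19)) + 40)*13 = ((-⅛ - 13/19) + 40)*13 = (-123/152 + 40)*13 = (5957/152)*13 = 77441/152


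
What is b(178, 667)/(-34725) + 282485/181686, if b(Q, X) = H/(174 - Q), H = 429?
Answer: 6552518299/4206030900 ≈ 1.5579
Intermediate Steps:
b(Q, X) = 429/(174 - Q)
b(178, 667)/(-34725) + 282485/181686 = -429/(-174 + 178)/(-34725) + 282485/181686 = -429/4*(-1/34725) + 282485*(1/181686) = -429*¼*(-1/34725) + 282485/181686 = -429/4*(-1/34725) + 282485/181686 = 143/46300 + 282485/181686 = 6552518299/4206030900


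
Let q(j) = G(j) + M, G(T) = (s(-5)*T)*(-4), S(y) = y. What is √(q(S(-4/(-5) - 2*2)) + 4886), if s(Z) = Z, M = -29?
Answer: √4793 ≈ 69.231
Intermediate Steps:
G(T) = 20*T (G(T) = -5*T*(-4) = 20*T)
q(j) = -29 + 20*j (q(j) = 20*j - 29 = -29 + 20*j)
√(q(S(-4/(-5) - 2*2)) + 4886) = √((-29 + 20*(-4/(-5) - 2*2)) + 4886) = √((-29 + 20*(-4*(-⅕) - 4)) + 4886) = √((-29 + 20*(⅘ - 4)) + 4886) = √((-29 + 20*(-16/5)) + 4886) = √((-29 - 64) + 4886) = √(-93 + 4886) = √4793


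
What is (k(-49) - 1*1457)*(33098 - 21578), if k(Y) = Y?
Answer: -17349120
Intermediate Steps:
(k(-49) - 1*1457)*(33098 - 21578) = (-49 - 1*1457)*(33098 - 21578) = (-49 - 1457)*11520 = -1506*11520 = -17349120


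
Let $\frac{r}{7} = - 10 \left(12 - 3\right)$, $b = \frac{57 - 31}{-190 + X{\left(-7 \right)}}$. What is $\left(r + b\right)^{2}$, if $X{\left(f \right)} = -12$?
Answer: $\frac{4050431449}{10201} \approx 3.9706 \cdot 10^{5}$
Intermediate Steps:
$b = - \frac{13}{101}$ ($b = \frac{57 - 31}{-190 - 12} = \frac{26}{-202} = 26 \left(- \frac{1}{202}\right) = - \frac{13}{101} \approx -0.12871$)
$r = -630$ ($r = 7 \left(- 10 \left(12 - 3\right)\right) = 7 \left(\left(-10\right) 9\right) = 7 \left(-90\right) = -630$)
$\left(r + b\right)^{2} = \left(-630 - \frac{13}{101}\right)^{2} = \left(- \frac{63643}{101}\right)^{2} = \frac{4050431449}{10201}$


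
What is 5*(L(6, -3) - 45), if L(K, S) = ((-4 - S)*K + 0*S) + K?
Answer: -225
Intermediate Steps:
L(K, S) = K + K*(-4 - S) (L(K, S) = (K*(-4 - S) + 0) + K = K*(-4 - S) + K = K + K*(-4 - S))
5*(L(6, -3) - 45) = 5*(-1*6*(3 - 3) - 45) = 5*(-1*6*0 - 45) = 5*(0 - 45) = 5*(-45) = -225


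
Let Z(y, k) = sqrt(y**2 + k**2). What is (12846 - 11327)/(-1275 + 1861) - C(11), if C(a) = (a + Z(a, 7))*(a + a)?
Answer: -140293/586 - 22*sqrt(170) ≈ -526.25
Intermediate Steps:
Z(y, k) = sqrt(k**2 + y**2)
C(a) = 2*a*(a + sqrt(49 + a**2)) (C(a) = (a + sqrt(7**2 + a**2))*(a + a) = (a + sqrt(49 + a**2))*(2*a) = 2*a*(a + sqrt(49 + a**2)))
(12846 - 11327)/(-1275 + 1861) - C(11) = (12846 - 11327)/(-1275 + 1861) - 2*11*(11 + sqrt(49 + 11**2)) = 1519/586 - 2*11*(11 + sqrt(49 + 121)) = 1519*(1/586) - 2*11*(11 + sqrt(170)) = 1519/586 - (242 + 22*sqrt(170)) = 1519/586 + (-242 - 22*sqrt(170)) = -140293/586 - 22*sqrt(170)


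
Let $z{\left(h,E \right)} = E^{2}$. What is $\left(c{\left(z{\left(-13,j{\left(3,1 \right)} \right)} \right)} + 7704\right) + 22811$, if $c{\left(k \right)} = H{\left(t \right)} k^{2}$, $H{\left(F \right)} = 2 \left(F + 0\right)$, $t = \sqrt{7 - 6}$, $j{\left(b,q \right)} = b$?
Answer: $30677$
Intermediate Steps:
$t = 1$ ($t = \sqrt{1} = 1$)
$H{\left(F \right)} = 2 F$
$c{\left(k \right)} = 2 k^{2}$ ($c{\left(k \right)} = 2 \cdot 1 k^{2} = 2 k^{2}$)
$\left(c{\left(z{\left(-13,j{\left(3,1 \right)} \right)} \right)} + 7704\right) + 22811 = \left(2 \left(3^{2}\right)^{2} + 7704\right) + 22811 = \left(2 \cdot 9^{2} + 7704\right) + 22811 = \left(2 \cdot 81 + 7704\right) + 22811 = \left(162 + 7704\right) + 22811 = 7866 + 22811 = 30677$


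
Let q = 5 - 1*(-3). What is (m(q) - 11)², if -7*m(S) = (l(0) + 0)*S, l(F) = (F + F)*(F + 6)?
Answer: 121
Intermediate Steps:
l(F) = 2*F*(6 + F) (l(F) = (2*F)*(6 + F) = 2*F*(6 + F))
q = 8 (q = 5 + 3 = 8)
m(S) = 0 (m(S) = -(2*0*(6 + 0) + 0)*S/7 = -(2*0*6 + 0)*S/7 = -(0 + 0)*S/7 = -0*S = -⅐*0 = 0)
(m(q) - 11)² = (0 - 11)² = (-11)² = 121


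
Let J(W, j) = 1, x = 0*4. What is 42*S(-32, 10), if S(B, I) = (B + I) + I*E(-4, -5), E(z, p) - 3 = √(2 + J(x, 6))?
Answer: 336 + 420*√3 ≈ 1063.5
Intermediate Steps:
x = 0
E(z, p) = 3 + √3 (E(z, p) = 3 + √(2 + 1) = 3 + √3)
S(B, I) = B + I + I*(3 + √3) (S(B, I) = (B + I) + I*(3 + √3) = B + I + I*(3 + √3))
42*S(-32, 10) = 42*(-32 + 10 + 10*(3 + √3)) = 42*(-32 + 10 + (30 + 10*√3)) = 42*(8 + 10*√3) = 336 + 420*√3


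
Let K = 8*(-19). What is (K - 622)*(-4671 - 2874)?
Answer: 5839830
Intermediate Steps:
K = -152
(K - 622)*(-4671 - 2874) = (-152 - 622)*(-4671 - 2874) = -774*(-7545) = 5839830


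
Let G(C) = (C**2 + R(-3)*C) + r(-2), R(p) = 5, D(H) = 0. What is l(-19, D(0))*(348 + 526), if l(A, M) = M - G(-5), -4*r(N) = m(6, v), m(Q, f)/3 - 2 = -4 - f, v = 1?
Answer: -3933/2 ≈ -1966.5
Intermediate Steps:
m(Q, f) = -6 - 3*f (m(Q, f) = 6 + 3*(-4 - f) = 6 + (-12 - 3*f) = -6 - 3*f)
r(N) = 9/4 (r(N) = -(-6 - 3*1)/4 = -(-6 - 3)/4 = -1/4*(-9) = 9/4)
G(C) = 9/4 + C**2 + 5*C (G(C) = (C**2 + 5*C) + 9/4 = 9/4 + C**2 + 5*C)
l(A, M) = -9/4 + M (l(A, M) = M - (9/4 + (-5)**2 + 5*(-5)) = M - (9/4 + 25 - 25) = M - 1*9/4 = M - 9/4 = -9/4 + M)
l(-19, D(0))*(348 + 526) = (-9/4 + 0)*(348 + 526) = -9/4*874 = -3933/2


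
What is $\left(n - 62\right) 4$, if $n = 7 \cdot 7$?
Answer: $-52$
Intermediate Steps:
$n = 49$
$\left(n - 62\right) 4 = \left(49 - 62\right) 4 = \left(-13\right) 4 = -52$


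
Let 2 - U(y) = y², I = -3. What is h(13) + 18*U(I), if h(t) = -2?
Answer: -128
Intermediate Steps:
U(y) = 2 - y²
h(13) + 18*U(I) = -2 + 18*(2 - 1*(-3)²) = -2 + 18*(2 - 1*9) = -2 + 18*(2 - 9) = -2 + 18*(-7) = -2 - 126 = -128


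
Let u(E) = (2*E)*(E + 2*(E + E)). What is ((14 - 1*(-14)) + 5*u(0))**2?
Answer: 784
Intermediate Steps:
u(E) = 10*E**2 (u(E) = (2*E)*(E + 2*(2*E)) = (2*E)*(E + 4*E) = (2*E)*(5*E) = 10*E**2)
((14 - 1*(-14)) + 5*u(0))**2 = ((14 - 1*(-14)) + 5*(10*0**2))**2 = ((14 + 14) + 5*(10*0))**2 = (28 + 5*0)**2 = (28 + 0)**2 = 28**2 = 784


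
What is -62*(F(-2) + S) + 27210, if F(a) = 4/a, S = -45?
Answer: 30124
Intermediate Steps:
-62*(F(-2) + S) + 27210 = -62*(4/(-2) - 45) + 27210 = -62*(4*(-½) - 45) + 27210 = -62*(-2 - 45) + 27210 = -62*(-47) + 27210 = 2914 + 27210 = 30124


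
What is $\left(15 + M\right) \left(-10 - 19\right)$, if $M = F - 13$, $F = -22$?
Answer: $580$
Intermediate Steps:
$M = -35$ ($M = -22 - 13 = -35$)
$\left(15 + M\right) \left(-10 - 19\right) = \left(15 - 35\right) \left(-10 - 19\right) = \left(-20\right) \left(-29\right) = 580$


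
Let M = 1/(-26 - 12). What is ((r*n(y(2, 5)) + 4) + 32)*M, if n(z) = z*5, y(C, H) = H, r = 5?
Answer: -161/38 ≈ -4.2368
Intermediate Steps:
n(z) = 5*z
M = -1/38 (M = 1/(-38) = -1/38 ≈ -0.026316)
((r*n(y(2, 5)) + 4) + 32)*M = ((5*(5*5) + 4) + 32)*(-1/38) = ((5*25 + 4) + 32)*(-1/38) = ((125 + 4) + 32)*(-1/38) = (129 + 32)*(-1/38) = 161*(-1/38) = -161/38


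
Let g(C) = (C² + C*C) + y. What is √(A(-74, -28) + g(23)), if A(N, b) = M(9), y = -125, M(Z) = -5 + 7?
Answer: √935 ≈ 30.578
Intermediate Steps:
M(Z) = 2
A(N, b) = 2
g(C) = -125 + 2*C² (g(C) = (C² + C*C) - 125 = (C² + C²) - 125 = 2*C² - 125 = -125 + 2*C²)
√(A(-74, -28) + g(23)) = √(2 + (-125 + 2*23²)) = √(2 + (-125 + 2*529)) = √(2 + (-125 + 1058)) = √(2 + 933) = √935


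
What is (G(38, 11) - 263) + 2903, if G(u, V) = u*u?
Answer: 4084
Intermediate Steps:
G(u, V) = u**2
(G(38, 11) - 263) + 2903 = (38**2 - 263) + 2903 = (1444 - 263) + 2903 = 1181 + 2903 = 4084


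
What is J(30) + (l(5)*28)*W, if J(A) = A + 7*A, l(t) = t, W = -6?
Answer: -600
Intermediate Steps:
J(A) = 8*A
J(30) + (l(5)*28)*W = 8*30 + (5*28)*(-6) = 240 + 140*(-6) = 240 - 840 = -600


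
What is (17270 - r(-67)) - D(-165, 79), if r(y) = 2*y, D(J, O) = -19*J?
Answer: 14269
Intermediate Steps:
(17270 - r(-67)) - D(-165, 79) = (17270 - 2*(-67)) - (-19)*(-165) = (17270 - 1*(-134)) - 1*3135 = (17270 + 134) - 3135 = 17404 - 3135 = 14269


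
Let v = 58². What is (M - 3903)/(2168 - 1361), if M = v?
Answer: -539/807 ≈ -0.66791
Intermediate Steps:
v = 3364
M = 3364
(M - 3903)/(2168 - 1361) = (3364 - 3903)/(2168 - 1361) = -539/807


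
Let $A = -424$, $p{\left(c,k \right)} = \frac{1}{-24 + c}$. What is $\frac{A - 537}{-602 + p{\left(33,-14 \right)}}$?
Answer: $\frac{8649}{5417} \approx 1.5966$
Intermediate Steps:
$\frac{A - 537}{-602 + p{\left(33,-14 \right)}} = \frac{-424 - 537}{-602 + \frac{1}{-24 + 33}} = - \frac{961}{-602 + \frac{1}{9}} = - \frac{961}{- \frac{5417}{9}} = \left(-961\right) \left(- \frac{9}{5417}\right) = \frac{8649}{5417}$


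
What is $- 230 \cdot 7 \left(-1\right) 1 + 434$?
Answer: $2044$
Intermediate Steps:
$- 230 \cdot 7 \left(-1\right) 1 + 434 = - 230 \left(\left(-7\right) 1\right) + 434 = \left(-230\right) \left(-7\right) + 434 = 1610 + 434 = 2044$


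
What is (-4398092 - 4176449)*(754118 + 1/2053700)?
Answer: -13279667203302875141/2053700 ≈ -6.4662e+12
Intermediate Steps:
(-4398092 - 4176449)*(754118 + 1/2053700) = -8574541*(754118 + 1/2053700) = -8574541*1548732136601/2053700 = -13279667203302875141/2053700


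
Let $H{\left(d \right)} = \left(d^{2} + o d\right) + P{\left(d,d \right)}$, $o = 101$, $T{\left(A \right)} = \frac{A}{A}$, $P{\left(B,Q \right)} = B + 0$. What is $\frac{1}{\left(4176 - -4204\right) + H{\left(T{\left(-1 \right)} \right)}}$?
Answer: $\frac{1}{8483} \approx 0.00011788$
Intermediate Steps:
$P{\left(B,Q \right)} = B$
$T{\left(A \right)} = 1$
$H{\left(d \right)} = d^{2} + 102 d$ ($H{\left(d \right)} = \left(d^{2} + 101 d\right) + d = d^{2} + 102 d$)
$\frac{1}{\left(4176 - -4204\right) + H{\left(T{\left(-1 \right)} \right)}} = \frac{1}{\left(4176 - -4204\right) + 1 \left(102 + 1\right)} = \frac{1}{\left(4176 + 4204\right) + 1 \cdot 103} = \frac{1}{8380 + 103} = \frac{1}{8483}$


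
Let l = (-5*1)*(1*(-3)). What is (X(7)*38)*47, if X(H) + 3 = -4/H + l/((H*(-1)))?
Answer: -71440/7 ≈ -10206.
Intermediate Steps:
l = 15 (l = -5*(-3) = 15)
X(H) = -3 - 19/H (X(H) = -3 + (-4/H + 15/((H*(-1)))) = -3 + (-4/H + 15/((-H))) = -3 + (-4/H + 15*(-1/H)) = -3 + (-4/H - 15/H) = -3 - 19/H)
(X(7)*38)*47 = ((-3 - 19/7)*38)*47 = -40/7*38*47 = -1520/7*47 = -71440/7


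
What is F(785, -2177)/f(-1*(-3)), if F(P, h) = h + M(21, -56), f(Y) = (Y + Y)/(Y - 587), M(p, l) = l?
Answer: 652036/3 ≈ 2.1735e+5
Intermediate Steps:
f(Y) = 2*Y/(-587 + Y) (f(Y) = (2*Y)/(-587 + Y) = 2*Y/(-587 + Y))
F(P, h) = -56 + h (F(P, h) = h - 56 = -56 + h)
F(785, -2177)/f(-1*(-3)) = (-56 - 2177)/((2*(-1*(-3))/(-587 - 1*(-3)))) = -2233/(2*3/(-587 + 3)) = -2233/(2*3/(-584)) = -2233/(2*3*(-1/584)) = -2233/(-3/292) = -2233*(-292/3) = 652036/3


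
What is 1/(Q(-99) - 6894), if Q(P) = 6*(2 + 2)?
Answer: -1/6870 ≈ -0.00014556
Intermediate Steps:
Q(P) = 24 (Q(P) = 6*4 = 24)
1/(Q(-99) - 6894) = 1/(24 - 6894) = 1/(-6870) = -1/6870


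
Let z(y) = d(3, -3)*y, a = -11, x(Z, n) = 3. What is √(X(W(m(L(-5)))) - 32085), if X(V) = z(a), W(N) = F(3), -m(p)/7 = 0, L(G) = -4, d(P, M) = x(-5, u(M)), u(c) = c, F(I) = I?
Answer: I*√32118 ≈ 179.21*I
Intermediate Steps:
d(P, M) = 3
m(p) = 0 (m(p) = -7*0 = 0)
W(N) = 3
z(y) = 3*y
X(V) = -33 (X(V) = 3*(-11) = -33)
√(X(W(m(L(-5)))) - 32085) = √(-33 - 32085) = √(-32118) = I*√32118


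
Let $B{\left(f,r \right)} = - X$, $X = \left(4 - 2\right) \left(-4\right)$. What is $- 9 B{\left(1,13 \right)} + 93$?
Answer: $21$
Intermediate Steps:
$X = -8$ ($X = 2 \left(-4\right) = -8$)
$B{\left(f,r \right)} = 8$ ($B{\left(f,r \right)} = \left(-1\right) \left(-8\right) = 8$)
$- 9 B{\left(1,13 \right)} + 93 = \left(-9\right) 8 + 93 = -72 + 93 = 21$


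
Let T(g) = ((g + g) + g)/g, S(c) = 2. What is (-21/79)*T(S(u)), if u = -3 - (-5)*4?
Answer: -63/79 ≈ -0.79747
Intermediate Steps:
u = 17 (u = -3 - 1*(-20) = -3 + 20 = 17)
T(g) = 3 (T(g) = (2*g + g)/g = (3*g)/g = 3)
(-21/79)*T(S(u)) = -21/79*3 = -63/79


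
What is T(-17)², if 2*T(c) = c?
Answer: 289/4 ≈ 72.250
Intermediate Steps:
T(c) = c/2
T(-17)² = ((½)*(-17))² = (-17/2)² = 289/4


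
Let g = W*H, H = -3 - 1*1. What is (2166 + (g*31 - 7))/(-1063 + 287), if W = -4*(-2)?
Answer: -1167/776 ≈ -1.5039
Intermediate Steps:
W = 8
H = -4 (H = -3 - 1 = -4)
g = -32 (g = 8*(-4) = -32)
(2166 + (g*31 - 7))/(-1063 + 287) = (2166 + (-32*31 - 7))/(-1063 + 287) = (2166 + (-992 - 7))/(-776) = (2166 - 999)*(-1/776) = 1167*(-1/776) = -1167/776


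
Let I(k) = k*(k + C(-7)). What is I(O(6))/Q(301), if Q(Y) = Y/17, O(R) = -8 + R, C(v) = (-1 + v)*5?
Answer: 204/43 ≈ 4.7442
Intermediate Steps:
C(v) = -5 + 5*v
Q(Y) = Y/17 (Q(Y) = Y*(1/17) = Y/17)
I(k) = k*(-40 + k) (I(k) = k*(k + (-5 + 5*(-7))) = k*(k + (-5 - 35)) = k*(k - 40) = k*(-40 + k))
I(O(6))/Q(301) = ((-8 + 6)*(-40 + (-8 + 6)))/(((1/17)*301)) = (-2*(-40 - 2))/(301/17) = -2*(-42)*(17/301) = 84*(17/301) = 204/43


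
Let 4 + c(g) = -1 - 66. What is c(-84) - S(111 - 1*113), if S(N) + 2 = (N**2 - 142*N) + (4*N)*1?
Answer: -349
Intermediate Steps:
c(g) = -71 (c(g) = -4 + (-1 - 66) = -4 - 67 = -71)
S(N) = -2 + N**2 - 138*N (S(N) = -2 + ((N**2 - 142*N) + (4*N)*1) = -2 + ((N**2 - 142*N) + 4*N) = -2 + (N**2 - 138*N) = -2 + N**2 - 138*N)
c(-84) - S(111 - 1*113) = -71 - (-2 + (111 - 1*113)**2 - 138*(111 - 1*113)) = -71 - (-2 + (111 - 113)**2 - 138*(111 - 113)) = -71 - (-2 + (-2)**2 - 138*(-2)) = -71 - (-2 + 4 + 276) = -71 - 1*278 = -71 - 278 = -349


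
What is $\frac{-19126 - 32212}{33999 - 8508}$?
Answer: $- \frac{51338}{25491} \approx -2.014$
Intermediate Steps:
$\frac{-19126 - 32212}{33999 - 8508} = - \frac{51338}{25491}$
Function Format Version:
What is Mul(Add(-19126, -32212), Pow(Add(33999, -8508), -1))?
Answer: Rational(-51338, 25491) ≈ -2.0140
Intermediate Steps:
Mul(Add(-19126, -32212), Pow(Add(33999, -8508), -1)) = Mul(-51338, Pow(25491, -1)) = Mul(-51338, Rational(1, 25491)) = Rational(-51338, 25491)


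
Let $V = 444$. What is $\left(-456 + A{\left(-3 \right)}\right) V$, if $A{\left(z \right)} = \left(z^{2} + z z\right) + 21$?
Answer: $-185148$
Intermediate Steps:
$A{\left(z \right)} = 21 + 2 z^{2}$ ($A{\left(z \right)} = \left(z^{2} + z^{2}\right) + 21 = 2 z^{2} + 21 = 21 + 2 z^{2}$)
$\left(-456 + A{\left(-3 \right)}\right) V = \left(-456 + \left(21 + 2 \left(-3\right)^{2}\right)\right) 444 = \left(-456 + \left(21 + 2 \cdot 9\right)\right) 444 = \left(-456 + \left(21 + 18\right)\right) 444 = \left(-456 + 39\right) 444 = \left(-417\right) 444 = -185148$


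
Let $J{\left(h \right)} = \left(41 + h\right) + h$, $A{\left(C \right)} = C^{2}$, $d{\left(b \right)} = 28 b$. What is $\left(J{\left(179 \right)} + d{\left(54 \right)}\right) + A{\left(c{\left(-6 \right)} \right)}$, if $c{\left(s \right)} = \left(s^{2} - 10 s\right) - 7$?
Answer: $9832$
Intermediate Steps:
$c{\left(s \right)} = -7 + s^{2} - 10 s$
$J{\left(h \right)} = 41 + 2 h$
$\left(J{\left(179 \right)} + d{\left(54 \right)}\right) + A{\left(c{\left(-6 \right)} \right)} = \left(\left(41 + 2 \cdot 179\right) + 28 \cdot 54\right) + \left(-7 + \left(-6\right)^{2} - -60\right)^{2} = \left(\left(41 + 358\right) + 1512\right) + \left(-7 + 36 + 60\right)^{2} = \left(399 + 1512\right) + 89^{2} = 1911 + 7921 = 9832$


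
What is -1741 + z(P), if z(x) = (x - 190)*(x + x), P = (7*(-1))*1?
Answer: 1017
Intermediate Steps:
P = -7 (P = -7*1 = -7)
z(x) = 2*x*(-190 + x) (z(x) = (-190 + x)*(2*x) = 2*x*(-190 + x))
-1741 + z(P) = -1741 + 2*(-7)*(-190 - 7) = -1741 + 2*(-7)*(-197) = -1741 + 2758 = 1017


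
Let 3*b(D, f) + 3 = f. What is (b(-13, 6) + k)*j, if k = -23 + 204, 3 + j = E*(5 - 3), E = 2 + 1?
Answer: 546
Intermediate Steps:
E = 3
b(D, f) = -1 + f/3
j = 3 (j = -3 + 3*(5 - 3) = -3 + 3*2 = -3 + 6 = 3)
k = 181
(b(-13, 6) + k)*j = ((-1 + (⅓)*6) + 181)*3 = ((-1 + 2) + 181)*3 = (1 + 181)*3 = 182*3 = 546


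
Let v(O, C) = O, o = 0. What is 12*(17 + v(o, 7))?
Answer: 204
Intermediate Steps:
12*(17 + v(o, 7)) = 12*(17 + 0) = 12*17 = 204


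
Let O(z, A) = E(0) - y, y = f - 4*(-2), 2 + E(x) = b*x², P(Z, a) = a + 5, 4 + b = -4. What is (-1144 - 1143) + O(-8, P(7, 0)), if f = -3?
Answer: -2294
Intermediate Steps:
b = -8 (b = -4 - 4 = -8)
P(Z, a) = 5 + a
E(x) = -2 - 8*x²
y = 5 (y = -3 - 4*(-2) = -3 + 8 = 5)
O(z, A) = -7 (O(z, A) = (-2 - 8*0²) - 1*5 = (-2 - 8*0) - 5 = (-2 + 0) - 5 = -2 - 5 = -7)
(-1144 - 1143) + O(-8, P(7, 0)) = (-1144 - 1143) - 7 = -2287 - 7 = -2294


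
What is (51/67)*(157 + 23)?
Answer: 9180/67 ≈ 137.01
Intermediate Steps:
(51/67)*(157 + 23) = (51*(1/67))*180 = (51/67)*180 = 9180/67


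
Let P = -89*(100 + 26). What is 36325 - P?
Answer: 47539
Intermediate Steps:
P = -11214 (P = -89*126 = -11214)
36325 - P = 36325 - 1*(-11214) = 36325 + 11214 = 47539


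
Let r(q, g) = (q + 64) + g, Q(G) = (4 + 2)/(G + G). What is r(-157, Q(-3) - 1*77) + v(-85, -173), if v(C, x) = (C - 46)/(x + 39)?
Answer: -22783/134 ≈ -170.02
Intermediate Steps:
Q(G) = 3/G (Q(G) = 6/((2*G)) = 6*(1/(2*G)) = 3/G)
r(q, g) = 64 + g + q (r(q, g) = (64 + q) + g = 64 + g + q)
v(C, x) = (-46 + C)/(39 + x)
r(-157, Q(-3) - 1*77) + v(-85, -173) = (64 + (3/(-3) - 1*77) - 157) + (-46 - 85)/(39 - 173) = (64 + (3*(-⅓) - 77) - 157) - 131/(-134) = (64 + (-1 - 77) - 157) - 1/134*(-131) = (64 - 78 - 157) + 131/134 = -171 + 131/134 = -22783/134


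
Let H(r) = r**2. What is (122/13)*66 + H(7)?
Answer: 8689/13 ≈ 668.38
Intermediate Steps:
(122/13)*66 + H(7) = (122/13)*66 + 7**2 = (122*(1/13))*66 + 49 = (122/13)*66 + 49 = 8052/13 + 49 = 8689/13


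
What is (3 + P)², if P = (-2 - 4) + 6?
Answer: 9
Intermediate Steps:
P = 0 (P = -6 + 6 = 0)
(3 + P)² = (3 + 0)² = 3² = 9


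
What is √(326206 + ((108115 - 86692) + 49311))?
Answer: 2*√99235 ≈ 630.03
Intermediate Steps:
√(326206 + ((108115 - 86692) + 49311)) = √(326206 + (21423 + 49311)) = √(326206 + 70734) = √396940 = 2*√99235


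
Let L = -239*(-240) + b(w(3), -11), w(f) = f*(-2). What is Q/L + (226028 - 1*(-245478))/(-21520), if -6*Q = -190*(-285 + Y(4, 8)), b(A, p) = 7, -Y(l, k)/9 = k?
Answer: -13646084151/617268920 ≈ -22.107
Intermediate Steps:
Y(l, k) = -9*k
w(f) = -2*f
L = 57367 (L = -239*(-240) + 7 = 57360 + 7 = 57367)
Q = -11305 (Q = -(-95)*(-285 - 9*8)/3 = -(-95)*(-285 - 72)/3 = -(-95)*(-357)/3 = -⅙*67830 = -11305)
Q/L + (226028 - 1*(-245478))/(-21520) = -11305/57367 + (226028 - 1*(-245478))/(-21520) = -11305*1/57367 + (226028 + 245478)*(-1/21520) = -11305/57367 + 471506*(-1/21520) = -11305/57367 - 235753/10760 = -13646084151/617268920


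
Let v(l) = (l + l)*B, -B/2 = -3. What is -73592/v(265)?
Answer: -18398/795 ≈ -23.142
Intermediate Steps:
B = 6 (B = -2*(-3) = 6)
v(l) = 12*l (v(l) = (l + l)*6 = (2*l)*6 = 12*l)
-73592/v(265) = -73592/(12*265) = -73592/3180 = -73592*1/3180 = -18398/795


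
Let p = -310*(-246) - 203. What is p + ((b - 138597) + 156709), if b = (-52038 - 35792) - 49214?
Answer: -42875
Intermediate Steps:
b = -137044 (b = -87830 - 49214 = -137044)
p = 76057 (p = 76260 - 203 = 76057)
p + ((b - 138597) + 156709) = 76057 + ((-137044 - 138597) + 156709) = 76057 + (-275641 + 156709) = 76057 - 118932 = -42875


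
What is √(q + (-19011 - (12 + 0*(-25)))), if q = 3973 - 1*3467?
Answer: I*√18517 ≈ 136.08*I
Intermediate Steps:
q = 506 (q = 3973 - 3467 = 506)
√(q + (-19011 - (12 + 0*(-25)))) = √(506 + (-19011 - (12 + 0*(-25)))) = √(506 + (-19011 - (12 + 0))) = √(506 + (-19011 - 1*12)) = √(506 + (-19011 - 12)) = √(506 - 19023) = √(-18517) = I*√18517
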